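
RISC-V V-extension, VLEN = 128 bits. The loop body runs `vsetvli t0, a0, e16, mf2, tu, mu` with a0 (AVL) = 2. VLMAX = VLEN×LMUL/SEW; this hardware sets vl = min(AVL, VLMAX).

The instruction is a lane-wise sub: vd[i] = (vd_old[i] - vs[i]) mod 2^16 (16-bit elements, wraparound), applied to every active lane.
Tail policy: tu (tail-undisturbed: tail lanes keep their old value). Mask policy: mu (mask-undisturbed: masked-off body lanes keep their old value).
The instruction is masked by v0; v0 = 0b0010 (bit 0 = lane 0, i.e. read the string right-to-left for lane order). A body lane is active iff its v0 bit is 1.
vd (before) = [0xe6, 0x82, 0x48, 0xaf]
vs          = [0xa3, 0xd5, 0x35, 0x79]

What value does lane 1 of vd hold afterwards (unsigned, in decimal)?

vd[1] = 65453

VLMAX = VLEN×LMUL/SEW = 128×1/2/16 = 4
AVL=2 ≤ VLMAX=4, so vl = 2
lane  0: mask-off/keep ⇒ 0xe6
lane  1: sub(0x82,0xd5) ⇒ 0xffad
lane  2: tail/keep ⇒ 0x48
lane  3: tail/keep ⇒ 0xaf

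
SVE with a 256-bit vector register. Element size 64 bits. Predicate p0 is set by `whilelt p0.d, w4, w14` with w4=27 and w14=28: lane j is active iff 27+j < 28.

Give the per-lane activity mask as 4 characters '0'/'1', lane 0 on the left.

lane count: 256 div 64 = 4
p0[j] = (27+j < 28); true for j=0..0 → 1 lanes set
bits (lane 0 leftmost): 1000

predicate = 1000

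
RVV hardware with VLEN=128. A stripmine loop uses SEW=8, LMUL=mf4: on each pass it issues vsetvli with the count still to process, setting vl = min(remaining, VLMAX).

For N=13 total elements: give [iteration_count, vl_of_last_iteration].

[iterations, last_vl] = [4, 1]

VLMAX = (128 × 1/4) / 8 = 4 lanes
N=13: ⌈13/4⌉ = 4 iters; last vl = 13 − 3×4 = 1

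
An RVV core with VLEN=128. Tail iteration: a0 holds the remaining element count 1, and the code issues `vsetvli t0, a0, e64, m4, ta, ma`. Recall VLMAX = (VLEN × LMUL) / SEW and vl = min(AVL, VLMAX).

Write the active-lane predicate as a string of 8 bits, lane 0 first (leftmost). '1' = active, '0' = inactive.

predicate = 10000000

lanes per group: 128·4/64 = 8
AVL=1 ≤ VLMAX=8, so vl = 1
bits (lane 0 leftmost): 10000000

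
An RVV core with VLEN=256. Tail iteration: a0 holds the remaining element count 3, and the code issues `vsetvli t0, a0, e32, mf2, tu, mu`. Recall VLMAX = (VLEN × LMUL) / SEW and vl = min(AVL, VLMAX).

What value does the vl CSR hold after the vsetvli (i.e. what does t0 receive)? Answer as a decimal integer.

VLMAX = (256 × 1/2) / 32 = 4 lanes
AVL=3 ≤ VLMAX=4, so vl = 3

vl = 3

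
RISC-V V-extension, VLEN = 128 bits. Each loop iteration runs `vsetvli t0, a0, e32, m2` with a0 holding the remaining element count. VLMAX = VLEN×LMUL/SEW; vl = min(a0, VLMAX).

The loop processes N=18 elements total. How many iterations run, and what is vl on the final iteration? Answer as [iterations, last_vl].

VLMAX = (128 × 2) / 32 = 8 lanes
iterations = ceil(18/8) = 3; final-pass vl = 2

[iterations, last_vl] = [3, 2]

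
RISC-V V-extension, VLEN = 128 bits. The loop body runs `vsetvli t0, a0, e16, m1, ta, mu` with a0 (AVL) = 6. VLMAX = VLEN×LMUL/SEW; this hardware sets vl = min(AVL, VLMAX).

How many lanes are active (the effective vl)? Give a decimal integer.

vl = 6

VLMAX = VLEN×LMUL/SEW = 128×1/16 = 8
vl = min(AVL, VLMAX) = min(6, 8) = 6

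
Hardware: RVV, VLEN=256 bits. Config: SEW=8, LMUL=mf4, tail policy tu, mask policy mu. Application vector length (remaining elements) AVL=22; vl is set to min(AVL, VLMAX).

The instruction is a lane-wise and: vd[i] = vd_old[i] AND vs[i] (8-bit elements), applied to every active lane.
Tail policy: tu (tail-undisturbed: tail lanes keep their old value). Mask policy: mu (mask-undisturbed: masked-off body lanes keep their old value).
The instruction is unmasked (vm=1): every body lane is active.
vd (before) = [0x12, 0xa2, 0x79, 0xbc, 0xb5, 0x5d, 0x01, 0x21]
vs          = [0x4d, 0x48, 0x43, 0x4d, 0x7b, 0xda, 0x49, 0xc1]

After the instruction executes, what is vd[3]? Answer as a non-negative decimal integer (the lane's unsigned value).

vd[3] = 12

VLMAX = VLEN×LMUL/SEW = 256×1/4/8 = 8
AVL=22 > VLMAX=8, so vl = 8
vd[0] and(0x12,0x4d) -> 0x00
vd[1] and(0xa2,0x48) -> 0x00
vd[2] and(0x79,0x43) -> 0x41
vd[3] and(0xbc,0x4d) -> 0x0c
vd[4] and(0xb5,0x7b) -> 0x31
vd[5] and(0x5d,0xda) -> 0x58
vd[6] and(0x01,0x49) -> 0x01
vd[7] and(0x21,0xc1) -> 0x01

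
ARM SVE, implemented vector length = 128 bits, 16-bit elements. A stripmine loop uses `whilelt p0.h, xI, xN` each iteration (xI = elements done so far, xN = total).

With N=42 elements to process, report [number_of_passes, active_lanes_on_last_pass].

[iterations, last_vl] = [6, 2]

lane count: 128 div 16 = 8
42 elements at 8/iter → 6 passes, remainder 2 on the last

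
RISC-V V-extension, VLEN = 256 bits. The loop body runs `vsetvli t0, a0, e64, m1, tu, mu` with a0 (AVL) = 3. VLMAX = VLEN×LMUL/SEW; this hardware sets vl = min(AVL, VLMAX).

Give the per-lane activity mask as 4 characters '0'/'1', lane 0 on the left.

lanes per group: 256·1/64 = 4
vl = min(AVL, VLMAX) = min(3, 4) = 3
bits (lane 0 leftmost): 1110

predicate = 1110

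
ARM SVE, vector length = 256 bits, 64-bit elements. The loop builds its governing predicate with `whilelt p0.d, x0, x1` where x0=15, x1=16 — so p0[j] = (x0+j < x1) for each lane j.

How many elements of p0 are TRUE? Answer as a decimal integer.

256-bit reg / 64-bit elem → 4 lanes
active while 15+j < 16, i.e. j ∈ [0,1) capped at 4 ⇒ 1

vl = 1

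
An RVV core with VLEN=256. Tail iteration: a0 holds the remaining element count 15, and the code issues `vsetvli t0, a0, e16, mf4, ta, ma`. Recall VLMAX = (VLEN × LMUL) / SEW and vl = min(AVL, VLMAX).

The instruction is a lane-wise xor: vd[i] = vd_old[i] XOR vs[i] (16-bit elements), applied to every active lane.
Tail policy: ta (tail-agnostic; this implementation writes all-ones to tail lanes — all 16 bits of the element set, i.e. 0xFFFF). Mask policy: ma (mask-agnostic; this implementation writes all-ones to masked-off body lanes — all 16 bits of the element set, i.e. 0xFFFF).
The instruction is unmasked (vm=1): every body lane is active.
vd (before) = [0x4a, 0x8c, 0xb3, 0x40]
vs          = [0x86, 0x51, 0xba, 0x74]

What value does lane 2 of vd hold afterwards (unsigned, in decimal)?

VLMAX = VLEN×LMUL/SEW = 256×1/4/16 = 4
AVL=15 > VLMAX=4, so vl = 4
lane  0: xor(0x4a,0x86) ⇒ 0xcc
lane  1: xor(0x8c,0x51) ⇒ 0xdd
lane  2: xor(0xb3,0xba) ⇒ 0x09
lane  3: xor(0x40,0x74) ⇒ 0x34

vd[2] = 9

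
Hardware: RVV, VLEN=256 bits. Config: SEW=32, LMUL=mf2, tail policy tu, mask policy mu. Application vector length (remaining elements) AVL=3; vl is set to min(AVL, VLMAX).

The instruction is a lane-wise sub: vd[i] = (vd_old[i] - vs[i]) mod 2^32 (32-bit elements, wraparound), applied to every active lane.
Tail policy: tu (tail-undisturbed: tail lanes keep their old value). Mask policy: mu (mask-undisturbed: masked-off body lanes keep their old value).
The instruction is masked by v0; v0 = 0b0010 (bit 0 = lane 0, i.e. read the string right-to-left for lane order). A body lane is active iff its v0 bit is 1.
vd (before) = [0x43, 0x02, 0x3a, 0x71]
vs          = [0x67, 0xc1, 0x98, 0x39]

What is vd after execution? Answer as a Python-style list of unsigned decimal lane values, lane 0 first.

VLMAX = VLEN×LMUL/SEW = 256×1/2/32 = 4
vl = min(AVL, VLMAX) = min(3, 4) = 3
vd[0] mask-off/keep -> 0x43
vd[1] sub(0x02,0xc1) -> 0xffffff41
vd[2] mask-off/keep -> 0x3a
vd[3] tail/keep -> 0x71

vd = [67, 4294967105, 58, 113]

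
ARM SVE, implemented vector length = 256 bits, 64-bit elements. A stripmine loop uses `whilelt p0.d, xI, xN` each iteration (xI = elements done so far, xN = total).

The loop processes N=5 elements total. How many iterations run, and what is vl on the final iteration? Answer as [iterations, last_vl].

[iterations, last_vl] = [2, 1]

256-bit reg / 64-bit elem → 4 lanes
N=5: ⌈5/4⌉ = 2 iters; last vl = 5 − 1×4 = 1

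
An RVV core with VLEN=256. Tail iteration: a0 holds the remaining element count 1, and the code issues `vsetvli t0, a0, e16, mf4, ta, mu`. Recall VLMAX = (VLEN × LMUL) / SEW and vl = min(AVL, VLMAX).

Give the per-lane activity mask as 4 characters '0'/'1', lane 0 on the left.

VLMAX = VLEN×LMUL/SEW = 256×1/4/16 = 4
vl = min(AVL, VLMAX) = min(1, 4) = 1
bits (lane 0 leftmost): 1000

predicate = 1000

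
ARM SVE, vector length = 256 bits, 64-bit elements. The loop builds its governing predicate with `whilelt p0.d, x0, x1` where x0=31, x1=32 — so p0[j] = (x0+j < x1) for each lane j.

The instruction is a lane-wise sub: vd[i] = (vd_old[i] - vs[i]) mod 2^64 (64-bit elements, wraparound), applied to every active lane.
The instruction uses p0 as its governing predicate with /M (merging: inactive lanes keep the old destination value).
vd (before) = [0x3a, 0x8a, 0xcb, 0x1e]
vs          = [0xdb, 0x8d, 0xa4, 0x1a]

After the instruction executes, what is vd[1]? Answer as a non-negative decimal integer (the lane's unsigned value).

register lanes = 256/64 = 4
active while 31+j < 32, i.e. j ∈ [0,1) capped at 4 ⇒ 1
[0] sub(0x3a,0xdb) = 0xffffffffffffff5f
[1] tail/keep = 0x8a
[2] tail/keep = 0xcb
[3] tail/keep = 0x1e

vd[1] = 138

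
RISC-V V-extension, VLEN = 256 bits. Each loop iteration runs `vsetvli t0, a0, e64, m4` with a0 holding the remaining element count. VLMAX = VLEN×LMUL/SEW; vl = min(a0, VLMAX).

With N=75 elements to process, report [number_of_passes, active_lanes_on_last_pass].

[iterations, last_vl] = [5, 11]

VLMAX = (256 × 4) / 64 = 16 lanes
iterations = ceil(75/16) = 5; final-pass vl = 11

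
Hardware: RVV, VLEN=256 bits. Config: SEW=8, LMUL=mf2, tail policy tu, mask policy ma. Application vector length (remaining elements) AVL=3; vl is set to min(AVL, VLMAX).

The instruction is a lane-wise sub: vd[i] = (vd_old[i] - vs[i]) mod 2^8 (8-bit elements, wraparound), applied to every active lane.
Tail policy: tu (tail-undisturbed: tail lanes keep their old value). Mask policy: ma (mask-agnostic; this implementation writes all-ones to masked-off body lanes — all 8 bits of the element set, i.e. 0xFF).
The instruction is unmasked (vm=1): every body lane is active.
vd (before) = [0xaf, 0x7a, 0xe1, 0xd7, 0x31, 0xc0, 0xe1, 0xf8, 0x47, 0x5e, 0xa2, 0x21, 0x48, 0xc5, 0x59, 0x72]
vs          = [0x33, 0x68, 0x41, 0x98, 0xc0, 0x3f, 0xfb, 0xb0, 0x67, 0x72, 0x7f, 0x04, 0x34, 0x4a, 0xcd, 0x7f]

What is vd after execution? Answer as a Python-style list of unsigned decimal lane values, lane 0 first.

vd = [124, 18, 160, 215, 49, 192, 225, 248, 71, 94, 162, 33, 72, 197, 89, 114]

lanes per group: 256·1/2/8 = 16
vl = min(AVL, VLMAX) = min(3, 16) = 3
vd[0] sub(0xaf,0x33) -> 0x7c
vd[1] sub(0x7a,0x68) -> 0x12
vd[2] sub(0xe1,0x41) -> 0xa0
vd[3] tail/keep -> 0xd7
vd[4] tail/keep -> 0x31
vd[5] tail/keep -> 0xc0
vd[6] tail/keep -> 0xe1
vd[7] tail/keep -> 0xf8
vd[8] tail/keep -> 0x47
vd[9] tail/keep -> 0x5e
vd[10] tail/keep -> 0xa2
vd[11] tail/keep -> 0x21
vd[12] tail/keep -> 0x48
vd[13] tail/keep -> 0xc5
vd[14] tail/keep -> 0x59
vd[15] tail/keep -> 0x72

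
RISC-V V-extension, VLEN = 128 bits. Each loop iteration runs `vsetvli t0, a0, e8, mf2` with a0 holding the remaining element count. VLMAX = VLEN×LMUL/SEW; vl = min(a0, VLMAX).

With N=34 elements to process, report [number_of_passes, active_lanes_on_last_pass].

[iterations, last_vl] = [5, 2]

lanes per group: 128·1/2/8 = 8
iterations = ceil(34/8) = 5; final-pass vl = 2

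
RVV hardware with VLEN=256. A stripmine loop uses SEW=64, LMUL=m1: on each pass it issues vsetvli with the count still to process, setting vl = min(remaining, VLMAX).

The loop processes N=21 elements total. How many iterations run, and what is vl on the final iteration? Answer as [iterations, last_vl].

lanes per group: 256·1/64 = 4
iterations = ceil(21/4) = 6; final-pass vl = 1

[iterations, last_vl] = [6, 1]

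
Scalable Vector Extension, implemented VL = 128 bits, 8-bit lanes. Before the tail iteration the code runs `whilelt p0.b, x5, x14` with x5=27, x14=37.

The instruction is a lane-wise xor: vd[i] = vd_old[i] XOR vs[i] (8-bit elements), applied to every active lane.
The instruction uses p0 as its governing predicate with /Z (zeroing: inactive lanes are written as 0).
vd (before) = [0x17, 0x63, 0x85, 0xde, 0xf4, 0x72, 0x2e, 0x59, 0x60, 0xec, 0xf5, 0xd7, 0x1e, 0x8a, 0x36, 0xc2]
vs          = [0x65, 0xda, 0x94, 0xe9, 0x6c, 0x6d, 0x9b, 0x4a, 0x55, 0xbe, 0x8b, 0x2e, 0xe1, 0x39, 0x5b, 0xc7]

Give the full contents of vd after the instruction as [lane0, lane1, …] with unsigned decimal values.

register lanes = 128/8 = 16
active while 27+j < 37, i.e. j ∈ [0,10) capped at 16 ⇒ 10
vd[0] xor(0x17,0x65) -> 0x72
vd[1] xor(0x63,0xda) -> 0xb9
vd[2] xor(0x85,0x94) -> 0x11
vd[3] xor(0xde,0xe9) -> 0x37
vd[4] xor(0xf4,0x6c) -> 0x98
vd[5] xor(0x72,0x6d) -> 0x1f
vd[6] xor(0x2e,0x9b) -> 0xb5
vd[7] xor(0x59,0x4a) -> 0x13
vd[8] xor(0x60,0x55) -> 0x35
vd[9] xor(0xec,0xbe) -> 0x52
vd[10] tail/zero -> 0x00
vd[11] tail/zero -> 0x00
vd[12] tail/zero -> 0x00
vd[13] tail/zero -> 0x00
vd[14] tail/zero -> 0x00
vd[15] tail/zero -> 0x00

vd = [114, 185, 17, 55, 152, 31, 181, 19, 53, 82, 0, 0, 0, 0, 0, 0]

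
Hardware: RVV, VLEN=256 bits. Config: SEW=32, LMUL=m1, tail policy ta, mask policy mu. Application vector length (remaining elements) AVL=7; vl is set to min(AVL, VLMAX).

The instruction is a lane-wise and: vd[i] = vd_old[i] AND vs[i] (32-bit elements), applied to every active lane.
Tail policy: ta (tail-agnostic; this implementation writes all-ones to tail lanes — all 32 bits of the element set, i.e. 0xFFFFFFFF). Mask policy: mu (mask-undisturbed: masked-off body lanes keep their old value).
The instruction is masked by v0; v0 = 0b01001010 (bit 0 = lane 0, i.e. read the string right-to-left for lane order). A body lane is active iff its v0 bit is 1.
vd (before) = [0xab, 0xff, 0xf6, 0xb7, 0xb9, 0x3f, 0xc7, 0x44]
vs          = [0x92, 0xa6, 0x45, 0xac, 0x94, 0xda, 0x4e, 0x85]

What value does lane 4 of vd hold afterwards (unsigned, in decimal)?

vd[4] = 185

VLMAX = VLEN×LMUL/SEW = 256×1/32 = 8
vl = min(AVL, VLMAX) = min(7, 8) = 7
[0] mask-off/keep = 0xab
[1] and(0xff,0xa6) = 0xa6
[2] mask-off/keep = 0xf6
[3] and(0xb7,0xac) = 0xa4
[4] mask-off/keep = 0xb9
[5] mask-off/keep = 0x3f
[6] and(0xc7,0x4e) = 0x46
[7] tail/ones = 0xffffffff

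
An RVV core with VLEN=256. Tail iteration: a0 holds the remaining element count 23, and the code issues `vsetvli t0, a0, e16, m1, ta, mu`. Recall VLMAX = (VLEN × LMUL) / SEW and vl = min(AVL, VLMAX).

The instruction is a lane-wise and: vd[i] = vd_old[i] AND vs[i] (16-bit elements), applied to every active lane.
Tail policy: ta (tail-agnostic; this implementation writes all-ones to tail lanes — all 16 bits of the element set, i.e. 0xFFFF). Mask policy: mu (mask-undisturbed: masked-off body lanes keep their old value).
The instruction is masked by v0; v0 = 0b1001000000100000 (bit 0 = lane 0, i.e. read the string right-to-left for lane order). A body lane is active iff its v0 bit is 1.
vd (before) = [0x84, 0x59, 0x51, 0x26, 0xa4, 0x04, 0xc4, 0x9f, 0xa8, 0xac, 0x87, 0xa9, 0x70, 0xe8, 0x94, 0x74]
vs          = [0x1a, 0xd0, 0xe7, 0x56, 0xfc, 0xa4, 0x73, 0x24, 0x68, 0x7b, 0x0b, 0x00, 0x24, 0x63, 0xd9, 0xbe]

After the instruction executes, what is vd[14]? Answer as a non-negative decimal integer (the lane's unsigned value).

vd[14] = 148

lanes per group: 256·1/16 = 16
vl ← min(23, 16) = 16
vd[0] mask-off/keep -> 0x84
vd[1] mask-off/keep -> 0x59
vd[2] mask-off/keep -> 0x51
vd[3] mask-off/keep -> 0x26
vd[4] mask-off/keep -> 0xa4
vd[5] and(0x04,0xa4) -> 0x04
vd[6] mask-off/keep -> 0xc4
vd[7] mask-off/keep -> 0x9f
vd[8] mask-off/keep -> 0xa8
vd[9] mask-off/keep -> 0xac
vd[10] mask-off/keep -> 0x87
vd[11] mask-off/keep -> 0xa9
vd[12] and(0x70,0x24) -> 0x20
vd[13] mask-off/keep -> 0xe8
vd[14] mask-off/keep -> 0x94
vd[15] and(0x74,0xbe) -> 0x34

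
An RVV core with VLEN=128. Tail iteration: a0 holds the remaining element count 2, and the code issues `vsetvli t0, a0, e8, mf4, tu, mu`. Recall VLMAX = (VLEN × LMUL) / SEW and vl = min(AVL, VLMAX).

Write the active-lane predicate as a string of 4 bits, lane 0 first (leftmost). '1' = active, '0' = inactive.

predicate = 1100

VLMAX = (128 × 1/4) / 8 = 4 lanes
vl = min(AVL, VLMAX) = min(2, 4) = 2
bits (lane 0 leftmost): 1100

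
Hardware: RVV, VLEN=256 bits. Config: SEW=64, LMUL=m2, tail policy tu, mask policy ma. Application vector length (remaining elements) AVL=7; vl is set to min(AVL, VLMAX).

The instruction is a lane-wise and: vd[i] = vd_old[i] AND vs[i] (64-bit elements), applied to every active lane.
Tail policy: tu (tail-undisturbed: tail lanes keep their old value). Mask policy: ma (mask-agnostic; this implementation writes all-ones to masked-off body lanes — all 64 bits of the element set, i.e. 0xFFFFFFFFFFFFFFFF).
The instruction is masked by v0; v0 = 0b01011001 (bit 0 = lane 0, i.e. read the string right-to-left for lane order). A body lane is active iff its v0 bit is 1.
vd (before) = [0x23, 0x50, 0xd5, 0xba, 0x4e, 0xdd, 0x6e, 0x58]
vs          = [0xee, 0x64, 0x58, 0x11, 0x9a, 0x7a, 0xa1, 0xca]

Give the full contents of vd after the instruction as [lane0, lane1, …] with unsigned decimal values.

vd = [34, 18446744073709551615, 18446744073709551615, 16, 10, 18446744073709551615, 32, 88]

VLMAX = VLEN×LMUL/SEW = 256×2/64 = 8
AVL=7 ≤ VLMAX=8, so vl = 7
vd[0] and(0x23,0xee) -> 0x22
vd[1] mask-off/ones -> 0xffffffffffffffff
vd[2] mask-off/ones -> 0xffffffffffffffff
vd[3] and(0xba,0x11) -> 0x10
vd[4] and(0x4e,0x9a) -> 0x0a
vd[5] mask-off/ones -> 0xffffffffffffffff
vd[6] and(0x6e,0xa1) -> 0x20
vd[7] tail/keep -> 0x58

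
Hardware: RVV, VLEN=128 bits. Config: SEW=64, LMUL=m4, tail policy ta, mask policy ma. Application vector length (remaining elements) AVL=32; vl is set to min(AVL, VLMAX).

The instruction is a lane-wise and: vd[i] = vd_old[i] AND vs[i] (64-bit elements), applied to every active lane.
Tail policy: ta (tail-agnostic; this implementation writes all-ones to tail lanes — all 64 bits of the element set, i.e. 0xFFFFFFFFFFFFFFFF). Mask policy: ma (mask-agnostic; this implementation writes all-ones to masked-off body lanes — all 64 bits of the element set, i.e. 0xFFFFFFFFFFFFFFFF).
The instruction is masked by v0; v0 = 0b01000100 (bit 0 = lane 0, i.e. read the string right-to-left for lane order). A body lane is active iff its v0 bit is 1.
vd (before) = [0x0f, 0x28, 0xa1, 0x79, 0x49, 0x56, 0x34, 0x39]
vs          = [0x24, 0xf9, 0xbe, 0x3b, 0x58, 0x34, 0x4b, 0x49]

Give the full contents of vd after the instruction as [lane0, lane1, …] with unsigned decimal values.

VLMAX = (128 × 4) / 64 = 8 lanes
vl = min(AVL, VLMAX) = min(32, 8) = 8
vd[0] mask-off/ones -> 0xffffffffffffffff
vd[1] mask-off/ones -> 0xffffffffffffffff
vd[2] and(0xa1,0xbe) -> 0xa0
vd[3] mask-off/ones -> 0xffffffffffffffff
vd[4] mask-off/ones -> 0xffffffffffffffff
vd[5] mask-off/ones -> 0xffffffffffffffff
vd[6] and(0x34,0x4b) -> 0x00
vd[7] mask-off/ones -> 0xffffffffffffffff

vd = [18446744073709551615, 18446744073709551615, 160, 18446744073709551615, 18446744073709551615, 18446744073709551615, 0, 18446744073709551615]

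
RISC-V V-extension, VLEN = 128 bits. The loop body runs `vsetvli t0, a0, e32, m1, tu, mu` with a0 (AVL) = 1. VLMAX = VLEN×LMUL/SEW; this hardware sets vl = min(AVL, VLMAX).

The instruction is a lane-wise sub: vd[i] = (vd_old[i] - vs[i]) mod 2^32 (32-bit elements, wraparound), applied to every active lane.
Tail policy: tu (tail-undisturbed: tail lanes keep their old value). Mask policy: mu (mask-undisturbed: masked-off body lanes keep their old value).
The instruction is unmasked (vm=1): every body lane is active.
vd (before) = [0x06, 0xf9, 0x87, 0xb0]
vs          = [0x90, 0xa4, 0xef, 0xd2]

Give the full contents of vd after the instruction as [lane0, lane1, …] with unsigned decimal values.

vd = [4294967158, 249, 135, 176]

lanes per group: 128·1/32 = 4
vl ← min(1, 4) = 1
[0] sub(0x06,0x90) = 0xffffff76
[1] tail/keep = 0xf9
[2] tail/keep = 0x87
[3] tail/keep = 0xb0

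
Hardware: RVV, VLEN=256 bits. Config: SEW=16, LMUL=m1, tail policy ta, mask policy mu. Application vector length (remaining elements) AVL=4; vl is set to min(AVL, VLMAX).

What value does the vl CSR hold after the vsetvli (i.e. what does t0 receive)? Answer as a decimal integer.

vl = 4

VLMAX = VLEN×LMUL/SEW = 256×1/16 = 16
vl ← min(4, 16) = 4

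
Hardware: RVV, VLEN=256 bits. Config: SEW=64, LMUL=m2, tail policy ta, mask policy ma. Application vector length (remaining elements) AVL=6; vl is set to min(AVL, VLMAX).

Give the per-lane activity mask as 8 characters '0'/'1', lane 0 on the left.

predicate = 11111100

lanes per group: 256·2/64 = 8
AVL=6 ≤ VLMAX=8, so vl = 6
bits (lane 0 leftmost): 11111100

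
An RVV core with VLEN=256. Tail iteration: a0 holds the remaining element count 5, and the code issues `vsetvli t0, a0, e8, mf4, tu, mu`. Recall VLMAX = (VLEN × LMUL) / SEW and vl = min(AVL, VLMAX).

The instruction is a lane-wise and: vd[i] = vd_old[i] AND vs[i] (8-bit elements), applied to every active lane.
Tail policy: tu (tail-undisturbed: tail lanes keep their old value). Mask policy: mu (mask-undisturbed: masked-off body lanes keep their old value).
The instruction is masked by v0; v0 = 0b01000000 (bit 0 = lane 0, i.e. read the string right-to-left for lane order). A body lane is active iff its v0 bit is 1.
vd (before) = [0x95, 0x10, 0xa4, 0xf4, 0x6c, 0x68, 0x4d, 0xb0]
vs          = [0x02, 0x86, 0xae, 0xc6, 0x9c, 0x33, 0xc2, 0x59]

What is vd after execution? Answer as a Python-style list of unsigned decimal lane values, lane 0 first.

vd = [149, 16, 164, 244, 108, 104, 77, 176]

VLMAX = VLEN×LMUL/SEW = 256×1/4/8 = 8
AVL=5 ≤ VLMAX=8, so vl = 5
vd[0] mask-off/keep -> 0x95
vd[1] mask-off/keep -> 0x10
vd[2] mask-off/keep -> 0xa4
vd[3] mask-off/keep -> 0xf4
vd[4] mask-off/keep -> 0x6c
vd[5] tail/keep -> 0x68
vd[6] tail/keep -> 0x4d
vd[7] tail/keep -> 0xb0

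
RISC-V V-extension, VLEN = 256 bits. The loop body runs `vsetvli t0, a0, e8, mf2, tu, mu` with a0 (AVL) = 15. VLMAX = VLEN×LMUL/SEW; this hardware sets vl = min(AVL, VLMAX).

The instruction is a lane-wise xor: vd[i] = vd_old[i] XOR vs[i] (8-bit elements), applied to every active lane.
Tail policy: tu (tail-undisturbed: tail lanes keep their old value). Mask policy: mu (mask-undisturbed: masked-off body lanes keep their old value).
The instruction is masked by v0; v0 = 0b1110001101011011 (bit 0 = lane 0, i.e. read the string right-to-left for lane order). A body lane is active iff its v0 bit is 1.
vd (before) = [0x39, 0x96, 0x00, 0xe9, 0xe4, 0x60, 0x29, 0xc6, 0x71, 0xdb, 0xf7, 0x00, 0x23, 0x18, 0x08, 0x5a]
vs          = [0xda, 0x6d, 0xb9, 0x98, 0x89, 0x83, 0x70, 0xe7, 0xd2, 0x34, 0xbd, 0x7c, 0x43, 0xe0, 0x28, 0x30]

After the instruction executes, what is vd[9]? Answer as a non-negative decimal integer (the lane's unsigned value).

vd[9] = 239

VLMAX = VLEN×LMUL/SEW = 256×1/2/8 = 16
vl = min(AVL, VLMAX) = min(15, 16) = 15
  i=0: xor(0x39,0xda) → 227
  i=1: xor(0x96,0x6d) → 251
  i=2: mask-off/keep → 0
  i=3: xor(0xe9,0x98) → 113
  i=4: xor(0xe4,0x89) → 109
  i=5: mask-off/keep → 96
  i=6: xor(0x29,0x70) → 89
  i=7: mask-off/keep → 198
  i=8: xor(0x71,0xd2) → 163
  i=9: xor(0xdb,0x34) → 239
  i=10: mask-off/keep → 247
  i=11: mask-off/keep → 0
  i=12: mask-off/keep → 35
  i=13: xor(0x18,0xe0) → 248
  i=14: xor(0x08,0x28) → 32
  i=15: tail/keep → 90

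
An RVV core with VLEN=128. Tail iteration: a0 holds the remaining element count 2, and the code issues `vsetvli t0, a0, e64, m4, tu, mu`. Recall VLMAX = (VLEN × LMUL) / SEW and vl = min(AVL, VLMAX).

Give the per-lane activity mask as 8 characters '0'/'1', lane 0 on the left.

lanes per group: 128·4/64 = 8
vl ← min(2, 8) = 2
bits (lane 0 leftmost): 11000000

predicate = 11000000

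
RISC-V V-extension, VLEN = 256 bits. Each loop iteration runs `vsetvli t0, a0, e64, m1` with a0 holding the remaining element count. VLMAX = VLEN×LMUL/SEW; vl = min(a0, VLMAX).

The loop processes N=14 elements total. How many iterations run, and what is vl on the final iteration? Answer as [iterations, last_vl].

[iterations, last_vl] = [4, 2]

VLMAX = VLEN×LMUL/SEW = 256×1/64 = 4
N=14: ⌈14/4⌉ = 4 iters; last vl = 14 − 3×4 = 2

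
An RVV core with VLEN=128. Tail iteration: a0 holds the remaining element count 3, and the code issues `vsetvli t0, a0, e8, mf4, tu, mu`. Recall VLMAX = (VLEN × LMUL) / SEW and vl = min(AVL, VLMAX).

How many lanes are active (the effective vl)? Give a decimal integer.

vl = 3

VLMAX = (128 × 1/4) / 8 = 4 lanes
AVL=3 ≤ VLMAX=4, so vl = 3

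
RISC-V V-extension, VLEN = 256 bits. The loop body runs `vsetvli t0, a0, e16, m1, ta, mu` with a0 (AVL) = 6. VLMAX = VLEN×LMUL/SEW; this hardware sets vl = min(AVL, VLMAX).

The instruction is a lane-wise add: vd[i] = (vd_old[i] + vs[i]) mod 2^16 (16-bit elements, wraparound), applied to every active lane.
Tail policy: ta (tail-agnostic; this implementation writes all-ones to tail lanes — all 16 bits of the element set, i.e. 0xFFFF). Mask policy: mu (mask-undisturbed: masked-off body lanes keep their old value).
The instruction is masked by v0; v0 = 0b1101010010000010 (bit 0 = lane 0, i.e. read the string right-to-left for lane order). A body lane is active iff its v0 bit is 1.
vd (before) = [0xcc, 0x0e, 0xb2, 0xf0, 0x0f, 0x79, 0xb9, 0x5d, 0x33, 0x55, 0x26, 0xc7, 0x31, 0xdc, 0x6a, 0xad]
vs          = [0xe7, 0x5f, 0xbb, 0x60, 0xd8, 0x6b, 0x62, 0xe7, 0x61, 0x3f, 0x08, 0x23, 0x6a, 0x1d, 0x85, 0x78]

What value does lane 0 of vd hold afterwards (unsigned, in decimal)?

vd[0] = 204

lanes per group: 256·1/16 = 16
vl = min(AVL, VLMAX) = min(6, 16) = 6
[0] mask-off/keep = 0xcc
[1] add(0x0e,0x5f) = 0x6d
[2] mask-off/keep = 0xb2
[3] mask-off/keep = 0xf0
[4] mask-off/keep = 0x0f
[5] mask-off/keep = 0x79
[6] tail/ones = 0xffff
[7] tail/ones = 0xffff
[8] tail/ones = 0xffff
[9] tail/ones = 0xffff
[10] tail/ones = 0xffff
[11] tail/ones = 0xffff
[12] tail/ones = 0xffff
[13] tail/ones = 0xffff
[14] tail/ones = 0xffff
[15] tail/ones = 0xffff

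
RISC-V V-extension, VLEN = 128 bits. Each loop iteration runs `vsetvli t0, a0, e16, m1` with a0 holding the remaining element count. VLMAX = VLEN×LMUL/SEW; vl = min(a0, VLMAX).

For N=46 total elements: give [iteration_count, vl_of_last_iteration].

[iterations, last_vl] = [6, 6]

lanes per group: 128·1/16 = 8
46 elements at 8/iter → 6 passes, remainder 6 on the last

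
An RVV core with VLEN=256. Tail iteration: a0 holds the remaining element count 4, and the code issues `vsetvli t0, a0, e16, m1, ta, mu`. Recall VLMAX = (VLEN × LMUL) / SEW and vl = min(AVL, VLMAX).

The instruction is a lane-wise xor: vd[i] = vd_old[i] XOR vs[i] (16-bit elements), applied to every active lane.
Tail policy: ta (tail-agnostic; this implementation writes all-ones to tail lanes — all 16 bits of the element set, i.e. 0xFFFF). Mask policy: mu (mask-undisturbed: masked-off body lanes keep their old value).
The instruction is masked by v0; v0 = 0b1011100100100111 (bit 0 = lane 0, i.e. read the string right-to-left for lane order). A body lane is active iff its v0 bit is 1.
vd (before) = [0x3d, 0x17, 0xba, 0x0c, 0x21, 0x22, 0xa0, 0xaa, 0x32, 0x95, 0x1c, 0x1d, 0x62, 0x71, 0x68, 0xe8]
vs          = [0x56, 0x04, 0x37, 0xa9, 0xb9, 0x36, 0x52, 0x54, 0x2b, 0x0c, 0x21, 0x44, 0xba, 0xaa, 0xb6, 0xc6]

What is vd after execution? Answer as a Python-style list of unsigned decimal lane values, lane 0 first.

vd = [107, 19, 141, 12, 65535, 65535, 65535, 65535, 65535, 65535, 65535, 65535, 65535, 65535, 65535, 65535]

lanes per group: 256·1/16 = 16
vl = min(AVL, VLMAX) = min(4, 16) = 4
  i=0: xor(0x3d,0x56) → 107
  i=1: xor(0x17,0x04) → 19
  i=2: xor(0xba,0x37) → 141
  i=3: mask-off/keep → 12
  i=4: tail/ones → 65535
  i=5: tail/ones → 65535
  i=6: tail/ones → 65535
  i=7: tail/ones → 65535
  i=8: tail/ones → 65535
  i=9: tail/ones → 65535
  i=10: tail/ones → 65535
  i=11: tail/ones → 65535
  i=12: tail/ones → 65535
  i=13: tail/ones → 65535
  i=14: tail/ones → 65535
  i=15: tail/ones → 65535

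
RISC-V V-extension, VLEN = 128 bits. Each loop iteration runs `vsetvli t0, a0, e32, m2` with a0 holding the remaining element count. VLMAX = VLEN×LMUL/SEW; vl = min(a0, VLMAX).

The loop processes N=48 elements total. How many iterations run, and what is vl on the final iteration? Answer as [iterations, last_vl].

lanes per group: 128·2/32 = 8
N=48: ⌈48/8⌉ = 6 iters; last vl = 48 − 5×8 = 8

[iterations, last_vl] = [6, 8]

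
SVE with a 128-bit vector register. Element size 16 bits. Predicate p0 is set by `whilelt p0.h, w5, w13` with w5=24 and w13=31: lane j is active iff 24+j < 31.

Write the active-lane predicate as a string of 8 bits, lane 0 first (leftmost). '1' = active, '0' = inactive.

lane count: 128 div 16 = 8
active while 24+j < 31, i.e. j ∈ [0,7) capped at 8 ⇒ 7
bits (lane 0 leftmost): 11111110

predicate = 11111110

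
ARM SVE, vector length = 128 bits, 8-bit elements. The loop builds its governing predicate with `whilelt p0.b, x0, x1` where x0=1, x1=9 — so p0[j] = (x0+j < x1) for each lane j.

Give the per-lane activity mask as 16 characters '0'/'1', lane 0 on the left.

register lanes = 128/8 = 16
whilelt: lane j active iff 1+j < 9 → j < 8 → 8 active
bits (lane 0 leftmost): 1111111100000000

predicate = 1111111100000000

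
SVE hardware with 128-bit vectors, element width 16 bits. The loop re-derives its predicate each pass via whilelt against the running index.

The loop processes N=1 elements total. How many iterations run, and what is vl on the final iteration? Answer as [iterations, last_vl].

lane count: 128 div 16 = 8
iterations = ceil(1/8) = 1; final-pass vl = 1

[iterations, last_vl] = [1, 1]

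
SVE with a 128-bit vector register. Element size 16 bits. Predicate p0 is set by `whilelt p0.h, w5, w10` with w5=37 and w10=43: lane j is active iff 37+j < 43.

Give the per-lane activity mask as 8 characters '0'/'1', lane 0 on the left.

predicate = 11111100

register lanes = 128/16 = 8
p0[j] = (37+j < 43); true for j=0..5 → 6 lanes set
bits (lane 0 leftmost): 11111100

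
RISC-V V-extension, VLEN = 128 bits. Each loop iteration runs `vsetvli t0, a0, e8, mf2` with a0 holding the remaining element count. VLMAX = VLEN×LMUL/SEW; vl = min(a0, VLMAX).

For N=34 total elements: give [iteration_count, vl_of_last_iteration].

[iterations, last_vl] = [5, 2]

lanes per group: 128·1/2/8 = 8
N=34: ⌈34/8⌉ = 5 iters; last vl = 34 − 4×8 = 2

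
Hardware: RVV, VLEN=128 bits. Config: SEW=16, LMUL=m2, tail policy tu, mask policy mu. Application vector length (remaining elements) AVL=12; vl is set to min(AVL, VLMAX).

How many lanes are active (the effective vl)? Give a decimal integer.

vl = 12

VLMAX = VLEN×LMUL/SEW = 128×2/16 = 16
vl ← min(12, 16) = 12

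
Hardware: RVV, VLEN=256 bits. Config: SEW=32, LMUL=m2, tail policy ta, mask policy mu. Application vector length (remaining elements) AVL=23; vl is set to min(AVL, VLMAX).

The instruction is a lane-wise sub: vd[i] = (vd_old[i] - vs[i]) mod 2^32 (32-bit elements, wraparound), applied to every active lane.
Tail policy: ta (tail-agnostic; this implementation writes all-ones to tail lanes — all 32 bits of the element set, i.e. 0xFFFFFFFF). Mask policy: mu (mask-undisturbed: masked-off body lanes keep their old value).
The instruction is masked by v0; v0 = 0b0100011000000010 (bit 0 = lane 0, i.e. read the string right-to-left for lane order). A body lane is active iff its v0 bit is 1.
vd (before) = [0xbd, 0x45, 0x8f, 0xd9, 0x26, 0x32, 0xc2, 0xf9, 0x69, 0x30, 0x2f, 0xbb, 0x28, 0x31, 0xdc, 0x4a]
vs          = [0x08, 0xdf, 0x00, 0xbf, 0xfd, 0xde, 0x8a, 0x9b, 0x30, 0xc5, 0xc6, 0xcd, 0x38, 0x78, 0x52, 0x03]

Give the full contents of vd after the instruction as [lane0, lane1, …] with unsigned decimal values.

vd = [189, 4294967142, 143, 217, 38, 50, 194, 249, 105, 4294967147, 4294967145, 187, 40, 49, 138, 74]

VLMAX = (256 × 2) / 32 = 16 lanes
AVL=23 > VLMAX=16, so vl = 16
vd[0] mask-off/keep -> 0xbd
vd[1] sub(0x45,0xdf) -> 0xffffff66
vd[2] mask-off/keep -> 0x8f
vd[3] mask-off/keep -> 0xd9
vd[4] mask-off/keep -> 0x26
vd[5] mask-off/keep -> 0x32
vd[6] mask-off/keep -> 0xc2
vd[7] mask-off/keep -> 0xf9
vd[8] mask-off/keep -> 0x69
vd[9] sub(0x30,0xc5) -> 0xffffff6b
vd[10] sub(0x2f,0xc6) -> 0xffffff69
vd[11] mask-off/keep -> 0xbb
vd[12] mask-off/keep -> 0x28
vd[13] mask-off/keep -> 0x31
vd[14] sub(0xdc,0x52) -> 0x8a
vd[15] mask-off/keep -> 0x4a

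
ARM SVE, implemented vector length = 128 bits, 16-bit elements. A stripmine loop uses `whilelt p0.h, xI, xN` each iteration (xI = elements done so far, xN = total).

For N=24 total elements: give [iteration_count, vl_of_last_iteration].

[iterations, last_vl] = [3, 8]

128-bit reg / 16-bit elem → 8 lanes
24 elements at 8/iter → 3 passes, remainder 8 on the last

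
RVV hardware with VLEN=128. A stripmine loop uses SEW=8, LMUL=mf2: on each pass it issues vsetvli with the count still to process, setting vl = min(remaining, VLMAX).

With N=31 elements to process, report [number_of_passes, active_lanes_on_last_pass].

VLMAX = (128 × 1/2) / 8 = 8 lanes
N=31: ⌈31/8⌉ = 4 iters; last vl = 31 − 3×8 = 7

[iterations, last_vl] = [4, 7]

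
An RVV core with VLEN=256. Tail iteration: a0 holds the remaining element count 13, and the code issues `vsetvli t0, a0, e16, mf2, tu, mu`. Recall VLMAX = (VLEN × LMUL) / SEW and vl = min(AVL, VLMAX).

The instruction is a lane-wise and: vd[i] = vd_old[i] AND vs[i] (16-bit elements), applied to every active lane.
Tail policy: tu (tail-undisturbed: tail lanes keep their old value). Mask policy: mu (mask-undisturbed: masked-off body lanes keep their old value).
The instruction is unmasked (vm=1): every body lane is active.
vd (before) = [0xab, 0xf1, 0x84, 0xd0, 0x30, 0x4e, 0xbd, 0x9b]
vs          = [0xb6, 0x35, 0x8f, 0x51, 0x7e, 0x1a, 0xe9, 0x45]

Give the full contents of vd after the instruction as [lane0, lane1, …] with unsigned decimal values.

VLMAX = VLEN×LMUL/SEW = 256×1/2/16 = 8
vl = min(AVL, VLMAX) = min(13, 8) = 8
  i=0: and(0xab,0xb6) → 162
  i=1: and(0xf1,0x35) → 49
  i=2: and(0x84,0x8f) → 132
  i=3: and(0xd0,0x51) → 80
  i=4: and(0x30,0x7e) → 48
  i=5: and(0x4e,0x1a) → 10
  i=6: and(0xbd,0xe9) → 169
  i=7: and(0x9b,0x45) → 1

vd = [162, 49, 132, 80, 48, 10, 169, 1]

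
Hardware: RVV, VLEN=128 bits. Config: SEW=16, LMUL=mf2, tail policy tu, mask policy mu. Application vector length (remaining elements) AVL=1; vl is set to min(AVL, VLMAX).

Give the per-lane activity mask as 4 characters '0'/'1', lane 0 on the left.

VLMAX = VLEN×LMUL/SEW = 128×1/2/16 = 4
vl = min(AVL, VLMAX) = min(1, 4) = 1
bits (lane 0 leftmost): 1000

predicate = 1000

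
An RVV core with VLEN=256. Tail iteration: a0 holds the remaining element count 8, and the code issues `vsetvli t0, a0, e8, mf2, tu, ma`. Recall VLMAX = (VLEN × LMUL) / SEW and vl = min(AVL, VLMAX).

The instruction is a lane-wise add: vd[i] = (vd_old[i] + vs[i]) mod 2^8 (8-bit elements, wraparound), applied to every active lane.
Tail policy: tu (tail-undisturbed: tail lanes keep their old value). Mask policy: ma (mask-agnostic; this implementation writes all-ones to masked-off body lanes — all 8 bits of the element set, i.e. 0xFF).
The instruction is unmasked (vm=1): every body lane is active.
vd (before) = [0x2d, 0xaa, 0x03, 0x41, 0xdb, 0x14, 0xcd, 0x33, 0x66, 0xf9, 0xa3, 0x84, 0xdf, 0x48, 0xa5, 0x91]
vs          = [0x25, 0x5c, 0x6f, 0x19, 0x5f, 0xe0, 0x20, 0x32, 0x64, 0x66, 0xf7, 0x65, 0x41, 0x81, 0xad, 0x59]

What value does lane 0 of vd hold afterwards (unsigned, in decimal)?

lanes per group: 256·1/2/8 = 16
AVL=8 ≤ VLMAX=16, so vl = 8
[0] add(0x2d,0x25) = 0x52
[1] add(0xaa,0x5c) = 0x06
[2] add(0x03,0x6f) = 0x72
[3] add(0x41,0x19) = 0x5a
[4] add(0xdb,0x5f) = 0x3a
[5] add(0x14,0xe0) = 0xf4
[6] add(0xcd,0x20) = 0xed
[7] add(0x33,0x32) = 0x65
[8] tail/keep = 0x66
[9] tail/keep = 0xf9
[10] tail/keep = 0xa3
[11] tail/keep = 0x84
[12] tail/keep = 0xdf
[13] tail/keep = 0x48
[14] tail/keep = 0xa5
[15] tail/keep = 0x91

vd[0] = 82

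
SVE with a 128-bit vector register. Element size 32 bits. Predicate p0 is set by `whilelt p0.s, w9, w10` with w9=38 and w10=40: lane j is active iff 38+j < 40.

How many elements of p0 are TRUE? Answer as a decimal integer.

register lanes = 128/32 = 4
p0[j] = (38+j < 40); true for j=0..1 → 2 lanes set

vl = 2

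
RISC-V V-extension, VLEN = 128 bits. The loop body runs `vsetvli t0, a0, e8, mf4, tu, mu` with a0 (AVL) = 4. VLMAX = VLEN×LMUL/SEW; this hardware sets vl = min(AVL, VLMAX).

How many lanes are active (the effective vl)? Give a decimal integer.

vl = 4

VLMAX = (128 × 1/4) / 8 = 4 lanes
vl ← min(4, 4) = 4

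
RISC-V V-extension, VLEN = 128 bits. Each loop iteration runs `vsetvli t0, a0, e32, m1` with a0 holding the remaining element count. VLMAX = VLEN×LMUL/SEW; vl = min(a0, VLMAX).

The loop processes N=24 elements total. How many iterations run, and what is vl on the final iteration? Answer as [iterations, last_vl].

VLMAX = (128 × 1) / 32 = 4 lanes
iterations = ceil(24/4) = 6; final-pass vl = 4

[iterations, last_vl] = [6, 4]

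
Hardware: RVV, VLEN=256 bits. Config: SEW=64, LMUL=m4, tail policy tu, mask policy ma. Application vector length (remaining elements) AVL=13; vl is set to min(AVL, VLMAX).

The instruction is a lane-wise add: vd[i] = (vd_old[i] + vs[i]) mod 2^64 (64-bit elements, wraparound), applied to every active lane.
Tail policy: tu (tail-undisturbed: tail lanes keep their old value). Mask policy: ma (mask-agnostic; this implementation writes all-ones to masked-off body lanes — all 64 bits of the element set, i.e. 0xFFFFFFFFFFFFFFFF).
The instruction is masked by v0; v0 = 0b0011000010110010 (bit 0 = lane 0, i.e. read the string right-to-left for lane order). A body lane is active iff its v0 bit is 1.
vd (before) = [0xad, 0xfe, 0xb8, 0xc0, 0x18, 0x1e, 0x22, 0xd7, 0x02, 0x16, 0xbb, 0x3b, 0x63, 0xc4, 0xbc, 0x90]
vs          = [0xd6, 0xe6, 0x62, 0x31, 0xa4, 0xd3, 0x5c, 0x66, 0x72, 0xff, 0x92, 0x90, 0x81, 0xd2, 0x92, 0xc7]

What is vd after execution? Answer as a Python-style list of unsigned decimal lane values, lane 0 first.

vd = [18446744073709551615, 484, 18446744073709551615, 18446744073709551615, 188, 241, 18446744073709551615, 317, 18446744073709551615, 18446744073709551615, 18446744073709551615, 18446744073709551615, 228, 196, 188, 144]

VLMAX = VLEN×LMUL/SEW = 256×4/64 = 16
vl ← min(13, 16) = 13
  i=0: mask-off/ones → 18446744073709551615
  i=1: add(0xfe,0xe6) → 484
  i=2: mask-off/ones → 18446744073709551615
  i=3: mask-off/ones → 18446744073709551615
  i=4: add(0x18,0xa4) → 188
  i=5: add(0x1e,0xd3) → 241
  i=6: mask-off/ones → 18446744073709551615
  i=7: add(0xd7,0x66) → 317
  i=8: mask-off/ones → 18446744073709551615
  i=9: mask-off/ones → 18446744073709551615
  i=10: mask-off/ones → 18446744073709551615
  i=11: mask-off/ones → 18446744073709551615
  i=12: add(0x63,0x81) → 228
  i=13: tail/keep → 196
  i=14: tail/keep → 188
  i=15: tail/keep → 144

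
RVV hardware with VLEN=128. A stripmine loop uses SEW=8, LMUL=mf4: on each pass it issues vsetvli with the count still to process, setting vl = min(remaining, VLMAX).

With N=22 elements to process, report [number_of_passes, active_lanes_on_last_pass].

VLMAX = (128 × 1/4) / 8 = 4 lanes
22 elements at 4/iter → 6 passes, remainder 2 on the last

[iterations, last_vl] = [6, 2]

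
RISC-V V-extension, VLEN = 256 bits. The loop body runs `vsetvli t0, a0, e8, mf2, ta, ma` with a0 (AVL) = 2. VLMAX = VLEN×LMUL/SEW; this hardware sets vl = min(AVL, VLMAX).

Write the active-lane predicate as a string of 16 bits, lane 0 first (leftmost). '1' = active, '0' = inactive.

VLMAX = VLEN×LMUL/SEW = 256×1/2/8 = 16
vl = min(AVL, VLMAX) = min(2, 16) = 2
bits (lane 0 leftmost): 1100000000000000

predicate = 1100000000000000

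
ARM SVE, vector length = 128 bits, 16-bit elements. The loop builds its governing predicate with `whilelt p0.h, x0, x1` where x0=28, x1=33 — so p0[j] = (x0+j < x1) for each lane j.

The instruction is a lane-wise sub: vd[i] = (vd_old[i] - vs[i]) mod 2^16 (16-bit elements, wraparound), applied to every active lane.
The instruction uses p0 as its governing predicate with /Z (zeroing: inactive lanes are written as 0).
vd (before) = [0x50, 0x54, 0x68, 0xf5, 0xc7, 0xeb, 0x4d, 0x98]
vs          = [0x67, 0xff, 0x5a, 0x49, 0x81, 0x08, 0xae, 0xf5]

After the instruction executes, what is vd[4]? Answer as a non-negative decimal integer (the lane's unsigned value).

128-bit reg / 16-bit elem → 8 lanes
p0[j] = (28+j < 33); true for j=0..4 → 5 lanes set
vd[0] sub(0x50,0x67) -> 0xffe9
vd[1] sub(0x54,0xff) -> 0xff55
vd[2] sub(0x68,0x5a) -> 0x0e
vd[3] sub(0xf5,0x49) -> 0xac
vd[4] sub(0xc7,0x81) -> 0x46
vd[5] tail/zero -> 0x00
vd[6] tail/zero -> 0x00
vd[7] tail/zero -> 0x00

vd[4] = 70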